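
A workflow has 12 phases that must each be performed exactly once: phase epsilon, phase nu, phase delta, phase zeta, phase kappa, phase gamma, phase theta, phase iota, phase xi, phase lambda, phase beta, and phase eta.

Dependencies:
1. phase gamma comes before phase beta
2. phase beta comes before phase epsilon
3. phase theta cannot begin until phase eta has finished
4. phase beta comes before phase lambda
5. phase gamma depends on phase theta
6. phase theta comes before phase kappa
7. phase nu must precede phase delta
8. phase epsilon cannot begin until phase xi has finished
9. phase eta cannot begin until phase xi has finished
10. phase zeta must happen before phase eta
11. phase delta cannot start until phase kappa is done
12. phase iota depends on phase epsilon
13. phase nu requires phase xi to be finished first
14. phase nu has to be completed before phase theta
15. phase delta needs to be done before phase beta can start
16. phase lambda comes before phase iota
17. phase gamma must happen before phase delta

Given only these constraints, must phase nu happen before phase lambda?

Yes

Following the dependencies: phase nu → phase delta → phase beta → phase lambda.
Hence phase nu necessarily comes before phase lambda.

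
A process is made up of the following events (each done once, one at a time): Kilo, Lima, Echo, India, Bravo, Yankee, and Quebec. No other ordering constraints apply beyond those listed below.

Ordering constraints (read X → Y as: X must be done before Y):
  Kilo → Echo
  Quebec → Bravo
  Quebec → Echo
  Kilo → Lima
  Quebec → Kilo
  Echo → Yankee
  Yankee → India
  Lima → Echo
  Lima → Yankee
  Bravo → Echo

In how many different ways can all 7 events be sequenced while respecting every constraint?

3

Quebec is the only event with nothing required before it, so every ordering starts there.
Enumerating by repeatedly choosing an available event (one whose prerequisites are all placed) gives 3 distinct complete orderings.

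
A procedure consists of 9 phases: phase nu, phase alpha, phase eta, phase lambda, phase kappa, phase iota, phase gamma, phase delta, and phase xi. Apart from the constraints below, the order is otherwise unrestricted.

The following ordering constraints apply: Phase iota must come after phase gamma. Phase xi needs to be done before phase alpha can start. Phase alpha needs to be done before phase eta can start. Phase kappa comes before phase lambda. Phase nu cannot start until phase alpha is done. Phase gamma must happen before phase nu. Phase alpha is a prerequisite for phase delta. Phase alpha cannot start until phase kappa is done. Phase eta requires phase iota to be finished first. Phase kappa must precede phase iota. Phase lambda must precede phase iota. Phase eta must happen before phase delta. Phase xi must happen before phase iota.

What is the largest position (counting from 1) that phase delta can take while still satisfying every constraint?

Nothing depends on phase delta, so it can be the final phase, position 9.

9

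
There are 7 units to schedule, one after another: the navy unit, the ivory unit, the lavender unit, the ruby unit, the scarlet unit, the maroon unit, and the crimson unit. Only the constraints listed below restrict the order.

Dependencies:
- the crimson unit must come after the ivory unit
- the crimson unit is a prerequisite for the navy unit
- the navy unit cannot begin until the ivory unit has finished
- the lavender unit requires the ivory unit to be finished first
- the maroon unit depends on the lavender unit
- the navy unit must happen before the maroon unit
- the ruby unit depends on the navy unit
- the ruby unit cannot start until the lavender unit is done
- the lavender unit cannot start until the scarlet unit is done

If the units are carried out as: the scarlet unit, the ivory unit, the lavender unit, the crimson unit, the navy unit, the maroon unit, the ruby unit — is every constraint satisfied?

Yes

Every stated constraint is respected: the lavender unit sits at position 3, ahead of the ruby unit at position 7, and each of the other listed pairs likewise has the predecessor earlier in the sequence.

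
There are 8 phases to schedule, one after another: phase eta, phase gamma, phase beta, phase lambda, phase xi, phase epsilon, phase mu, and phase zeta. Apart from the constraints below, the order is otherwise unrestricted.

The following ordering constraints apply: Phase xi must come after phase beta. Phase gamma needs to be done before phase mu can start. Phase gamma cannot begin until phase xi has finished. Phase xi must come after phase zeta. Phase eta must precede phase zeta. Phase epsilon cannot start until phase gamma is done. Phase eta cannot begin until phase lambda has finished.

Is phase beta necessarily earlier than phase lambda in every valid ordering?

No

No chain of constraints connects phase beta to phase lambda in either direction.
So phase beta can come before phase lambda or after — it is not forced.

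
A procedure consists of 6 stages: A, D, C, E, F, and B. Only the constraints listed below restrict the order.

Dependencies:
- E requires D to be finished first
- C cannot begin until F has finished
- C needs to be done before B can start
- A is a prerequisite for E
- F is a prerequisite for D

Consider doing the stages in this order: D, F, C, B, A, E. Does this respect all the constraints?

The sequence places D ahead of F.
But one of the constraints requires F before D, so this ordering violates it.

No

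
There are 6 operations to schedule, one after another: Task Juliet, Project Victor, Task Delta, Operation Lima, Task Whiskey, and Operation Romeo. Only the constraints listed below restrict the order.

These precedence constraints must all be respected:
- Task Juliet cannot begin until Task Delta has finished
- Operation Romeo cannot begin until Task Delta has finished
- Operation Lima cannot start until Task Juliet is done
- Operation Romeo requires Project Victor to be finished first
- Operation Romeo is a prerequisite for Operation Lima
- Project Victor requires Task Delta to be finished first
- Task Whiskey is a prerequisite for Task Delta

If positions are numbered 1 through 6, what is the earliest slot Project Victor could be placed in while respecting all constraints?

Every operation that must precede Project Victor has to come before it. Tracing all chains that end at Project Victor, those operations are: Task Delta, Task Whiskey — 2 in total.
So at minimum 2 operations come before Project Victor, putting Project Victor no earlier than position 3. That position is achievable by scheduling exactly those predecessors first.

3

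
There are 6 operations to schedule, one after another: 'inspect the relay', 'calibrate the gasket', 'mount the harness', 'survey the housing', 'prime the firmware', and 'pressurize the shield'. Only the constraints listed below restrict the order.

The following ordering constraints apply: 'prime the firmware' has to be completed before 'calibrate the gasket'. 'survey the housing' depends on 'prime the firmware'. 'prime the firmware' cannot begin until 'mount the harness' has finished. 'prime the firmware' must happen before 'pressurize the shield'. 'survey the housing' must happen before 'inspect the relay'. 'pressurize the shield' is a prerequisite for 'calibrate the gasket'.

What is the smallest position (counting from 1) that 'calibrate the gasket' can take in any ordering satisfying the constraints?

Working backwards through the constraints from 'calibrate the gasket', its full set of required predecessors is 'mount the harness', 'prime the firmware', 'pressurize the shield' — 3 of them.
With 3 mandatory predecessors, the earliest 'calibrate the gasket' can sit is position 3+1 = 4, and placing just those 3 first achieves it.

4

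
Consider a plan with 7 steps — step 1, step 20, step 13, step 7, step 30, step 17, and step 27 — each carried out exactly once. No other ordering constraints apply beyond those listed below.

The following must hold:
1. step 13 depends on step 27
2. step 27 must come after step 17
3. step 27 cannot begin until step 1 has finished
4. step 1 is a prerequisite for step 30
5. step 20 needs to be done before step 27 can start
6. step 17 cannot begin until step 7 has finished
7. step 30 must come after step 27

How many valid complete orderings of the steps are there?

3 steps have no prerequisites (step 1, step 20, step 7), so any of them could come first.
Enumerating by repeatedly choosing an available step (one whose prerequisites are all placed) gives 24 distinct complete orderings.

24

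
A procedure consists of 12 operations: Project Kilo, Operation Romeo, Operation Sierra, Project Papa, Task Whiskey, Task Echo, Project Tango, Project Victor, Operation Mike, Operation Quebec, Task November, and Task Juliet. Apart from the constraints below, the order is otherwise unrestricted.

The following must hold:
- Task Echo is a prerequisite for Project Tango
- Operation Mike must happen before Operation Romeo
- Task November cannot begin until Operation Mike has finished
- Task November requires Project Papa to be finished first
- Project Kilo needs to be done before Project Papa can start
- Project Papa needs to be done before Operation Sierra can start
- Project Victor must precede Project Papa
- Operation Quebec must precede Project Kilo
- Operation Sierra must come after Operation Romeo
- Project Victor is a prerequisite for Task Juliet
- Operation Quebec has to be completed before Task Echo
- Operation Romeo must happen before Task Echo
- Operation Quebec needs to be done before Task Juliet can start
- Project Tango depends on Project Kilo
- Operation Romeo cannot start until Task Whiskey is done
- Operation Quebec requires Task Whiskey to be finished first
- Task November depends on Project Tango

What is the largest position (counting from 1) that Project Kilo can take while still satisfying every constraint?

8

The operations that are forced after Project Kilo, directly or by a chain of constraints, are Operation Sierra, Project Papa, Project Tango, Task November. That's 4 operations.
With 4 mandatory successors out of 12 operations total, the latest slot for Project Kilo is 12−4 = 8, and it's reachable by doing all non-successors before Project Kilo.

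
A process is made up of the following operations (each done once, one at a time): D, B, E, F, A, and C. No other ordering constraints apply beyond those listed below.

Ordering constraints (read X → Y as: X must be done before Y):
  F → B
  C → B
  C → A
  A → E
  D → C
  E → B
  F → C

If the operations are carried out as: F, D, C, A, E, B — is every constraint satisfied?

Yes

Checking each listed constraint against this order: for instance, F is in position 1 and B in position 6, so that constraint holds — and the remaining constraints check out the same way.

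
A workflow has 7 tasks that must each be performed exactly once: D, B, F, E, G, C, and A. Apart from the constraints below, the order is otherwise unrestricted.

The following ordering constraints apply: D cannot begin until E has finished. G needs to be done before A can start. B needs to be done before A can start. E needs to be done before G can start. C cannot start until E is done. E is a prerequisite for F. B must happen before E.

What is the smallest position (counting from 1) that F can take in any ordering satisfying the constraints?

Working backwards through the constraints from F, its full set of required predecessors is B, E — 2 of them.
So at minimum 2 tasks come before F, putting F no earlier than position 3. That position is achievable by scheduling exactly those predecessors first.

3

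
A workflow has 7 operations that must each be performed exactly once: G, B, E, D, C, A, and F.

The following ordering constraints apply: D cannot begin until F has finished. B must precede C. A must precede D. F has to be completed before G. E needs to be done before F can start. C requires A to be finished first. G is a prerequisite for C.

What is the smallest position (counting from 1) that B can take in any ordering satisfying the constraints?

1

Nothing is required before B; it can be the very first operation.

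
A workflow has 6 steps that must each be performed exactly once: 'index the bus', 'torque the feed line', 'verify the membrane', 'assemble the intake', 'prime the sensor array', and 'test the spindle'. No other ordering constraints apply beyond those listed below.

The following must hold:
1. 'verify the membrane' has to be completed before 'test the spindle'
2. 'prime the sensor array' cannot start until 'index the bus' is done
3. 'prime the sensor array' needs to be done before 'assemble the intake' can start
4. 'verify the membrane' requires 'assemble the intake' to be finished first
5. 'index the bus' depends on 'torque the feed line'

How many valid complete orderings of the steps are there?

'torque the feed line' is the only step with nothing required before it, so every ordering starts there.
Every step is then forced in turn, so only 1 complete ordering is consistent with the constraints.

1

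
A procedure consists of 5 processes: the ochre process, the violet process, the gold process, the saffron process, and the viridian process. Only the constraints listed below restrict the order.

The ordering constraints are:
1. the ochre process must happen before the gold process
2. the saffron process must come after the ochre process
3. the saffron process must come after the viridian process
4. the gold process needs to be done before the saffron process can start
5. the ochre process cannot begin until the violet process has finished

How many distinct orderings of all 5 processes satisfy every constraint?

The processes with no prerequisites are the violet process, the viridian process; any of them can be placed first.
Enumerating by repeatedly choosing an available process (one whose prerequisites are all placed) gives 4 distinct complete orderings.

4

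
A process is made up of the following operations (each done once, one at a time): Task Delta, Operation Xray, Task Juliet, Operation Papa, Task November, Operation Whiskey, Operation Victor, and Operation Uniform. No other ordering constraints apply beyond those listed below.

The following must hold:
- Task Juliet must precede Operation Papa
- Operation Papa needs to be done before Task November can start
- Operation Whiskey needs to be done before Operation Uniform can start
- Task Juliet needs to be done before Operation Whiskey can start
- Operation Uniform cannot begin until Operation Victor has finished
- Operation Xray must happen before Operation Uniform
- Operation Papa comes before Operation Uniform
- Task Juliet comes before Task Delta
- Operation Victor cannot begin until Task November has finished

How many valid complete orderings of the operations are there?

2 operations have no prerequisites (Operation Xray, Task Juliet), so any of them could come first.
Counting all ways to extend the partial order to a total order gives 164.

164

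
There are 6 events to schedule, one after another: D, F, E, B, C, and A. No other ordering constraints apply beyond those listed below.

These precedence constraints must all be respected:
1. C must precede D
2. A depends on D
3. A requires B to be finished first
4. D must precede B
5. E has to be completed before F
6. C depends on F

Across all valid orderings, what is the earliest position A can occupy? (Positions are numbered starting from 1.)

6

Every event that must precede A has to come before it. Tracing all chains that end at A, those events are: D, F, E, B, C — 5 in total.
So at minimum 5 events come before A, putting A no earlier than position 6. That position is achievable by scheduling exactly those predecessors first.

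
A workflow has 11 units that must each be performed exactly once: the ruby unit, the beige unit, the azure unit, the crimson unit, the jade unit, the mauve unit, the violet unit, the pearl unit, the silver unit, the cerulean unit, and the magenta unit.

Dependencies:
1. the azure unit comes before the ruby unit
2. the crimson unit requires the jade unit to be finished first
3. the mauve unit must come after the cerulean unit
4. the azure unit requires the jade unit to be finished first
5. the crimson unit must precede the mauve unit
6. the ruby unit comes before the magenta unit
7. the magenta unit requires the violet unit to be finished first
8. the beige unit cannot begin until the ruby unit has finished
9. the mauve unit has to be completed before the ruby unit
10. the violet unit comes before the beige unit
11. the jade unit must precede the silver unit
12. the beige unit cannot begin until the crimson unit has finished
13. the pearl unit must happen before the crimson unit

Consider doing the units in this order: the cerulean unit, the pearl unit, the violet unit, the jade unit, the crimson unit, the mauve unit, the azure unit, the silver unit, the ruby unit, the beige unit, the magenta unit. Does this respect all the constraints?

Yes

Checking each listed constraint against this order: for instance, the violet unit is in position 3 and the magenta unit in position 11, so that constraint holds — and the remaining constraints check out the same way.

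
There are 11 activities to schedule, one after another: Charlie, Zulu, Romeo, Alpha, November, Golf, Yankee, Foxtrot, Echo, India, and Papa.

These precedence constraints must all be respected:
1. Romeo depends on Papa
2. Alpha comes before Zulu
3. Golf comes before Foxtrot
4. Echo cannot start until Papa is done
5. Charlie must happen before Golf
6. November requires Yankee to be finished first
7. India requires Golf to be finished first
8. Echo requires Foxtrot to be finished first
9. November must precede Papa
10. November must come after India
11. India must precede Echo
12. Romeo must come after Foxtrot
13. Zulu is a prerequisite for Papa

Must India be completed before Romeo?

Yes

Tracing the constraints gives a chain: India → November → Papa → Romeo.
That forces India before Romeo in every valid schedule.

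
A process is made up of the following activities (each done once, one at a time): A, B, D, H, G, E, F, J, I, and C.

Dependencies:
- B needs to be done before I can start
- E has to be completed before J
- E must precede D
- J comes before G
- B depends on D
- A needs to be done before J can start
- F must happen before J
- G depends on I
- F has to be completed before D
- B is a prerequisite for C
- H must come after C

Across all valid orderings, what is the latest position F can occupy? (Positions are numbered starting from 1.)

3

Every activity that must follow F has to come after it. Tracing all chains starting from F, those activities are: B, D, H, G, J, I, C — 7 in total.
With 7 mandatory successors out of 10 activities total, the latest slot for F is 10−7 = 3, and it's reachable by doing all non-successors before F.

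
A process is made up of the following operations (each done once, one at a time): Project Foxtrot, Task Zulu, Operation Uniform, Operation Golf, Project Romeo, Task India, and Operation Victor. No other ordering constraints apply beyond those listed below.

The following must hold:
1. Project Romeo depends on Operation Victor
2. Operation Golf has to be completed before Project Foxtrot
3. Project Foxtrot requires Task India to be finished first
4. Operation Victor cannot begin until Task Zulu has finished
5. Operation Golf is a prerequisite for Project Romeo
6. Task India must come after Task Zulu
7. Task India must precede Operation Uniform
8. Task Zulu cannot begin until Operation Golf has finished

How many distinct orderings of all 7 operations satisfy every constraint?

Only Operation Golf has no prerequisites, so it must go first.
Counting all ways to extend the partial order to a total order gives 20.

20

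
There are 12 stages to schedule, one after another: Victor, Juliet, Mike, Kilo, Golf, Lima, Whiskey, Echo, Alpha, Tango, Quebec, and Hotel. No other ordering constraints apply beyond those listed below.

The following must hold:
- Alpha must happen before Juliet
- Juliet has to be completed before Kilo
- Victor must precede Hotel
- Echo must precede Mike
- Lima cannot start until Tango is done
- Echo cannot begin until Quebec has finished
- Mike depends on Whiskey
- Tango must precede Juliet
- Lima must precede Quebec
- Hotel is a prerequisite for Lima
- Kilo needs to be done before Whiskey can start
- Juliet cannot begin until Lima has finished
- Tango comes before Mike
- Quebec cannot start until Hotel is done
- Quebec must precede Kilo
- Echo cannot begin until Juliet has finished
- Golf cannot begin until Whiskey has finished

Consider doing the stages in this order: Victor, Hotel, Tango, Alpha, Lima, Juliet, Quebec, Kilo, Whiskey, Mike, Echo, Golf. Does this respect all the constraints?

The sequence places Mike ahead of Echo.
But one of the constraints requires Echo before Mike, so this ordering violates it.

No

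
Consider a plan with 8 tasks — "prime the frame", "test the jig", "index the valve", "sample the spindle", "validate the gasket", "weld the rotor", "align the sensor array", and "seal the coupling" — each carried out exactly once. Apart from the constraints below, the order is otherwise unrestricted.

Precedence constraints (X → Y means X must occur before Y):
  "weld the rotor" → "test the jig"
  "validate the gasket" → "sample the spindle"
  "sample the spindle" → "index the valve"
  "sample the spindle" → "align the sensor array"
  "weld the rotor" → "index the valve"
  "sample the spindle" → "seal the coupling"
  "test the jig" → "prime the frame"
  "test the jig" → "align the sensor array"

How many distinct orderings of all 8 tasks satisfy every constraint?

224

2 tasks have no prerequisites ("validate the gasket", "weld the rotor"), so any of them could come first.
Enumerating by repeatedly choosing an available task (one whose prerequisites are all placed) gives 224 distinct complete orderings.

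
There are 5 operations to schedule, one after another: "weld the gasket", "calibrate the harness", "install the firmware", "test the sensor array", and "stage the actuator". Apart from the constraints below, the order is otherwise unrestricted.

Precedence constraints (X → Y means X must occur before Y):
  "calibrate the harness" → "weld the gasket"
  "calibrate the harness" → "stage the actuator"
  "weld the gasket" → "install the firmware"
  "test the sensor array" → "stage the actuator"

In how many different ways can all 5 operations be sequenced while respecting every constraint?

The operations with no prerequisites are "calibrate the harness", "test the sensor array"; any of them can be placed first.
Systematically extending each partial ordering one operation at a time and counting, there are 9 complete orderings.

9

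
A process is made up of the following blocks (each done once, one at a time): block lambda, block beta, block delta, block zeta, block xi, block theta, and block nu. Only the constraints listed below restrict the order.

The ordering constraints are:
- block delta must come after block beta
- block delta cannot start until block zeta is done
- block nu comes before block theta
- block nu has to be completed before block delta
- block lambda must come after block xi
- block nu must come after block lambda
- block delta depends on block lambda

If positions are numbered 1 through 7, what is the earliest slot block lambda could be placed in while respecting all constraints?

The only block forced before block lambda (directly or transitively) is block xi.
So at minimum 1 block comes before block lambda, putting block lambda no earlier than position 2. That position is achievable by scheduling exactly that predecessor first.

2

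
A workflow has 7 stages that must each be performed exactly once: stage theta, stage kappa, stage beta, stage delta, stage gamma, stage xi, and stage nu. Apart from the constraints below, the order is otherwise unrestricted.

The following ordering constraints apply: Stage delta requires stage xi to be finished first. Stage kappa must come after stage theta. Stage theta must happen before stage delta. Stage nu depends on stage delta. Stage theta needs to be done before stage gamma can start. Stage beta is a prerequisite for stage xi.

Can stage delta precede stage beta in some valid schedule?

No

The constraints give a chain stage beta → stage xi → stage delta, which forces stage beta before stage delta.
Hence stage delta can never be scheduled before stage beta.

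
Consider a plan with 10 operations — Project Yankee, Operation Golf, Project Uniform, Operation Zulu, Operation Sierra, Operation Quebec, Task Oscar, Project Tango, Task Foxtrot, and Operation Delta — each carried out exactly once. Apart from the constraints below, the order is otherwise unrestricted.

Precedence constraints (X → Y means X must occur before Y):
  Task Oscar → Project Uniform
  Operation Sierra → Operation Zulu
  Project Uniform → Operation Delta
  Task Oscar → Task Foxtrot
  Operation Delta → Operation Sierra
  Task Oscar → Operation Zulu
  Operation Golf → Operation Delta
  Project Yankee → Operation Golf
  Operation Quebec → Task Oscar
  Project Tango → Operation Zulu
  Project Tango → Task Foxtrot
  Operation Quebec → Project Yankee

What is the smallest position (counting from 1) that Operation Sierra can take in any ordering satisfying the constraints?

Every operation that must precede Operation Sierra has to come before it. Tracing all chains that end at Operation Sierra, those operations are: Project Yankee, Operation Golf, Project Uniform, Operation Quebec, Task Oscar, Operation Delta — 6 in total.
So at minimum 6 operations come before Operation Sierra, putting Operation Sierra no earlier than position 7. That position is achievable by scheduling exactly those predecessors first.

7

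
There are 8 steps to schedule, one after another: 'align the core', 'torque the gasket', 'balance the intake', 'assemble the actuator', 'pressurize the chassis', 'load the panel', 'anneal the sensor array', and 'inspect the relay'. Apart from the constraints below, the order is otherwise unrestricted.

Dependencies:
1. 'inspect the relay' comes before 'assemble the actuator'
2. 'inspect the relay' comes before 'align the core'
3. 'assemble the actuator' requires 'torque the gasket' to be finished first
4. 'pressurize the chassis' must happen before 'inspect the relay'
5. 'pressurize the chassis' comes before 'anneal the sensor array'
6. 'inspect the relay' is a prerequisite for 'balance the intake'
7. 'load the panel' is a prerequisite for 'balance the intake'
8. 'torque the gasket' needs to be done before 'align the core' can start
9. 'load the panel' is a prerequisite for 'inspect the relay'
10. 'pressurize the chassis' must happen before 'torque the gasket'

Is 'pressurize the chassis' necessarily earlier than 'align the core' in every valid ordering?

There is a constraint chain 'pressurize the chassis' → 'torque the gasket' → 'align the core'.
That forces 'pressurize the chassis' before 'align the core' in every valid schedule.

Yes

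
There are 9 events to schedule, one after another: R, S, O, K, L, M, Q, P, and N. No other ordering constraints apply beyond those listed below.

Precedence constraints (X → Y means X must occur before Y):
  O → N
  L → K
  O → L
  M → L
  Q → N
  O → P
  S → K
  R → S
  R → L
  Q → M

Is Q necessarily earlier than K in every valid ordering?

Chaining the stated constraints: Q → M → L → K.
That forces Q before K in every valid schedule.

Yes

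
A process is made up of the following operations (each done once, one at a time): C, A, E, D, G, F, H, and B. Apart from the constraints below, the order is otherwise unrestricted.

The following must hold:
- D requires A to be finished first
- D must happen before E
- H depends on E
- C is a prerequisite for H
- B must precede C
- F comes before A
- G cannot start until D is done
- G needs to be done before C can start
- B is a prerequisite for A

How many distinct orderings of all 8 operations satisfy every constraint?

6

2 operations have no prerequisites (F, B), so any of them could come first.
Enumerating by repeatedly choosing an available operation (one whose prerequisites are all placed) gives 6 distinct complete orderings.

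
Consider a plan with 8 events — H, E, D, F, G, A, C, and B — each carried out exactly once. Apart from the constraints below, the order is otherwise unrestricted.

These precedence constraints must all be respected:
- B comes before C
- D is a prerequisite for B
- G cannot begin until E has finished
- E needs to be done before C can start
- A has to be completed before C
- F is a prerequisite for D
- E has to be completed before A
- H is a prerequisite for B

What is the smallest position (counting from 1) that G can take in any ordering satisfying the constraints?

2

Working backwards through the constraints from G, its only required predecessor is E.
So at minimum 1 event comes before G, putting G no earlier than position 2. That position is achievable by scheduling exactly that predecessor first.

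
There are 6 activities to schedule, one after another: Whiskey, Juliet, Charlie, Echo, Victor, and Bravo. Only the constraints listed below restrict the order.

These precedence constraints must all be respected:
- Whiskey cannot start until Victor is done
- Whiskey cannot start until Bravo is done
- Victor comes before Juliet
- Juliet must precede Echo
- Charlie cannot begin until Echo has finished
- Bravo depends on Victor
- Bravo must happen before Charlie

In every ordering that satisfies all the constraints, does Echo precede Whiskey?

Echo and Whiskey are not related by any chain of constraints.
So Echo can come before Whiskey or after — it is not forced.

No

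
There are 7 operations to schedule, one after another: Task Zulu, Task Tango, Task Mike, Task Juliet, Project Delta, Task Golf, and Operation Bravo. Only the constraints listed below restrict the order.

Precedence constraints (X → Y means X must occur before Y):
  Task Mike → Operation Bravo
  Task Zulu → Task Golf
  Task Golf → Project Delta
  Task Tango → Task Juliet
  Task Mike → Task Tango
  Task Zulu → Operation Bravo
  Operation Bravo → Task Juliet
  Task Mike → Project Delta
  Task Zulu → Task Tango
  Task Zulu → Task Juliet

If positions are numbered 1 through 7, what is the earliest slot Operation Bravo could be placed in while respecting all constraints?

3

Working backwards through the constraints from Operation Bravo, its full set of required predecessors is Task Zulu, Task Mike — 2 of them.
So at minimum 2 operations come before Operation Bravo, putting Operation Bravo no earlier than position 3. That position is achievable by scheduling exactly those predecessors first.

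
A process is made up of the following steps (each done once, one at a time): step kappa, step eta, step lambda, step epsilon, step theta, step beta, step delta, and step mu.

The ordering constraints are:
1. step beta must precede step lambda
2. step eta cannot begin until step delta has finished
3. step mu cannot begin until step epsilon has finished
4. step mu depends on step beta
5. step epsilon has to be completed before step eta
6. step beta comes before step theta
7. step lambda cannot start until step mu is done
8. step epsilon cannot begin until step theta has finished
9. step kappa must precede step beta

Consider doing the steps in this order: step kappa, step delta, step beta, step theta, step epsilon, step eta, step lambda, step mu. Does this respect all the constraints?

No

The sequence places step lambda ahead of step mu.
Since step mu is required before step lambda, the ordering is invalid.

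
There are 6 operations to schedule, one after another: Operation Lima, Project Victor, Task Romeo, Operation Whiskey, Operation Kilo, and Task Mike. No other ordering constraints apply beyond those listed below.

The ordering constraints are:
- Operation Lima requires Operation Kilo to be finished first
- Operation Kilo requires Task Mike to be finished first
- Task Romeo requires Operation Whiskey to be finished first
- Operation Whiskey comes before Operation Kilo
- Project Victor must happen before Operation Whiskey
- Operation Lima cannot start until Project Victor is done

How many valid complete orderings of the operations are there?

10

2 operations have no prerequisites (Project Victor, Task Mike), so any of them could come first.
Counting all ways to extend the partial order to a total order gives 10.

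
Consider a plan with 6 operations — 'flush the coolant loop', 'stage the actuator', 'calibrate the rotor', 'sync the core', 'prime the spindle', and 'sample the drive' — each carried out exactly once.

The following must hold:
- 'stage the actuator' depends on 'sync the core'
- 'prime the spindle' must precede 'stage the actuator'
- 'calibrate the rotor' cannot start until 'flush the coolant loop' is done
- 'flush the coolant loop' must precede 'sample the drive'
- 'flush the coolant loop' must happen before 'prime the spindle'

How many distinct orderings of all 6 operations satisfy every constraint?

52

The operations with no prerequisites are 'flush the coolant loop', 'sync the core'; any of them can be placed first.
Counting all ways to extend the partial order to a total order gives 52.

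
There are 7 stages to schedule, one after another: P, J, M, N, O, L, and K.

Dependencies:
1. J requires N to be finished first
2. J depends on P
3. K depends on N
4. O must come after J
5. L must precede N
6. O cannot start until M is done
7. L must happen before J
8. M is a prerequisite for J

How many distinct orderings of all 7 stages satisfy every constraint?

3 stages have no prerequisites (P, M, L), so any of them could come first.
Counting all ways to extend the partial order to a total order gives 44.

44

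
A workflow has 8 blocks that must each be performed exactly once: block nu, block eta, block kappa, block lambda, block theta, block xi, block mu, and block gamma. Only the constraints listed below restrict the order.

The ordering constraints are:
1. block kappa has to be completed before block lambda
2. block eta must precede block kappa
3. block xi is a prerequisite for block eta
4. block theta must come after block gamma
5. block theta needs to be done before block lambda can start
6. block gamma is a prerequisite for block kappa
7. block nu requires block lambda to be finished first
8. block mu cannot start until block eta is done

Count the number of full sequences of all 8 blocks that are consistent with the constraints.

44

The blocks with no prerequisites are block xi, block gamma; any of them can be placed first.
Enumerating by repeatedly choosing an available block (one whose prerequisites are all placed) gives 44 distinct complete orderings.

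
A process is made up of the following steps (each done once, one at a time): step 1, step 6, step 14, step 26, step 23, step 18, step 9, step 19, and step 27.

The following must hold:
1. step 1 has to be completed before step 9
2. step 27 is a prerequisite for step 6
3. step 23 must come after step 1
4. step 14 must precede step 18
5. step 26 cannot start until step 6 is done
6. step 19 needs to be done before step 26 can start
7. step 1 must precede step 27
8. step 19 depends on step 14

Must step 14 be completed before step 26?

Tracing the constraints gives a chain: step 14 → step 19 → step 26.
So step 14 must precede step 26 in any valid ordering.

Yes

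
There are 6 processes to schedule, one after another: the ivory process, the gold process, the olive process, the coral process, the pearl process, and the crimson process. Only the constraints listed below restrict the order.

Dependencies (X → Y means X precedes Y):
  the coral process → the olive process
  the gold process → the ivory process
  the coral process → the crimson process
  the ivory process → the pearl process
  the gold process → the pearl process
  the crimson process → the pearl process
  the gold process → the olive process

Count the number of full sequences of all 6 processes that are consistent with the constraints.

22

The processes with no prerequisites are the gold process, the coral process; any of them can be placed first.
Enumerating by repeatedly choosing an available process (one whose prerequisites are all placed) gives 22 distinct complete orderings.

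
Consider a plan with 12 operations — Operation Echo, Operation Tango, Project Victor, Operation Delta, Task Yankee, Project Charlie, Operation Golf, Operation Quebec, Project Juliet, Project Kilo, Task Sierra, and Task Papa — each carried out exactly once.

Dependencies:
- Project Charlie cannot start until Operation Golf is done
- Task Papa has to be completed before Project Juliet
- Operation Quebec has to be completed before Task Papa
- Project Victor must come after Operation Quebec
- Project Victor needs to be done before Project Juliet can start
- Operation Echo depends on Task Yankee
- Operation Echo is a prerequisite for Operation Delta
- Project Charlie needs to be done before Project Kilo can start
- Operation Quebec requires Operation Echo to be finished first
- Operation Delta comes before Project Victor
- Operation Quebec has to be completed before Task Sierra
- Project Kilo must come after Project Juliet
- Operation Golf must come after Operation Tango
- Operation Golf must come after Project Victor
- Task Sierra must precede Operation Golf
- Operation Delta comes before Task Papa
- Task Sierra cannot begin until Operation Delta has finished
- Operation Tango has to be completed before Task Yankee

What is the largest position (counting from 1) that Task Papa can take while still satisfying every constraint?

10

The operations that are forced after Task Papa, directly or by a chain of constraints, are Project Juliet, Project Kilo. That's 2 operations.
So at least 2 operations follow Task Papa, putting Task Papa no later than position 10. That position is achievable by scheduling everything else first.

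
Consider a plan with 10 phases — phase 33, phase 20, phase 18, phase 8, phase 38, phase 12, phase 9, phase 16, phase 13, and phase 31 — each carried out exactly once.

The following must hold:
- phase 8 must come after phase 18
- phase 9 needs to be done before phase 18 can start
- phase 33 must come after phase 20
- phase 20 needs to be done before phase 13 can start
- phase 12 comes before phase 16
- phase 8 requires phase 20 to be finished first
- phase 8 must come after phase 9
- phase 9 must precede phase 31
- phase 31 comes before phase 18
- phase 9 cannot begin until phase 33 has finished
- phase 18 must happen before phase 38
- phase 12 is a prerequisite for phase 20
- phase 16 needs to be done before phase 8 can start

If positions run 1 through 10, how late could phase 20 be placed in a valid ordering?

3

Every phase that must follow phase 20 has to come after it. Tracing all chains starting from phase 20, those phases are: phase 33, phase 18, phase 8, phase 38, phase 9, phase 13, phase 31 — 7 in total.
So at least 7 phases follow phase 20, putting phase 20 no later than position 3. That position is achievable by scheduling everything else first.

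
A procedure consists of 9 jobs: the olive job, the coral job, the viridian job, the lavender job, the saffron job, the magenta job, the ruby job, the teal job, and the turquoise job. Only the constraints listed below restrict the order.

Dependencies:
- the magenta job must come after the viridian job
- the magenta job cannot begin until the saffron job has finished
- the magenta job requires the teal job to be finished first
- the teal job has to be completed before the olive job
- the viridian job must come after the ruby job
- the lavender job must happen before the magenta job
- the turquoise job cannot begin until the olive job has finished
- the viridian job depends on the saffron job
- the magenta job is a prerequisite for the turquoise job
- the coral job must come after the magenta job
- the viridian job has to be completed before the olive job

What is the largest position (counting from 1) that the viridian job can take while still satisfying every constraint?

5

Following every chain forward from the viridian job, the jobs that must come later are the olive job, the coral job, the magenta job, the turquoise job — 4 of them.
With 4 mandatory successors out of 9 jobs total, the latest slot for the viridian job is 9−4 = 5, and it's reachable by doing all non-successors before the viridian job.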